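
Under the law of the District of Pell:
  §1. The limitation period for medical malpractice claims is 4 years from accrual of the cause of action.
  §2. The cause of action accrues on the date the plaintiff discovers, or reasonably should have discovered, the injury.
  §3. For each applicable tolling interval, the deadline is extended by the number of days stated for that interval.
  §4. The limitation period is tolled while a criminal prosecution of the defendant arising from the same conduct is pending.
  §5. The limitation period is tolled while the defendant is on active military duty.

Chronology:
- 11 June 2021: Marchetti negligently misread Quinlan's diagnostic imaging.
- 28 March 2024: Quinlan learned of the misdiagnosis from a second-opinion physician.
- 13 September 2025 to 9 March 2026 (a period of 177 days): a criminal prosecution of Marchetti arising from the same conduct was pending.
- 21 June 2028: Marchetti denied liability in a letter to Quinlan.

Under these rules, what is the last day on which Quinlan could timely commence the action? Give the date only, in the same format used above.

21 September 2028

Under the discovery rule, the claim accrued on 28 March 2024, when Quinlan discovered the injury — not on the 11 June 2021 date of the underlying act.
4 years from 28 March 2024 is 28 March 2028.
Because the pending criminal prosecution ran from 13 September 2025 to 9 March 2026, the deadline is extended by 177 days to 21 September 2028.
The other events in the timeline have no effect on the limitation period under the stated rules.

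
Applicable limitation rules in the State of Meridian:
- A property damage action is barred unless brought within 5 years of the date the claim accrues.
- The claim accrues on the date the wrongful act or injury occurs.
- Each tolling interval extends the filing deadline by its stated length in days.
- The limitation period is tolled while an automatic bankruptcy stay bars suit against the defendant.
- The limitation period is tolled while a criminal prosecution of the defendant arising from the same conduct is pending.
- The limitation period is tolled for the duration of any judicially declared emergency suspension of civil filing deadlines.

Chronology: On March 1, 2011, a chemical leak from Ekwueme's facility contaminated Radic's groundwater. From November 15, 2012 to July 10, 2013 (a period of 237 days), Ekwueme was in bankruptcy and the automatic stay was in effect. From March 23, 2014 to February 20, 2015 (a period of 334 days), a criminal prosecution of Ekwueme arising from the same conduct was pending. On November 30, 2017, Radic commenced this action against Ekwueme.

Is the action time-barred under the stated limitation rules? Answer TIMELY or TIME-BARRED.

TIME-BARRED

The claim accrued on March 1, 2011, when the wrongful act occurred.
Adding the 5 years base period to March 1, 2011 gives a deadline of March 1, 2016, before any tolling.
The period was tolled for 237 days by the automatic bankruptcy stay (November 15, 2012 to July 10, 2013), pushing the deadline to October 24, 2016.
The pending criminal prosecution from March 23, 2014 to February 20, 2015 tolled the period for 334 days, extending the deadline to September 23, 2017.
Radic filed on November 30, 2017, after the September 23, 2017 deadline, so the action is time-barred.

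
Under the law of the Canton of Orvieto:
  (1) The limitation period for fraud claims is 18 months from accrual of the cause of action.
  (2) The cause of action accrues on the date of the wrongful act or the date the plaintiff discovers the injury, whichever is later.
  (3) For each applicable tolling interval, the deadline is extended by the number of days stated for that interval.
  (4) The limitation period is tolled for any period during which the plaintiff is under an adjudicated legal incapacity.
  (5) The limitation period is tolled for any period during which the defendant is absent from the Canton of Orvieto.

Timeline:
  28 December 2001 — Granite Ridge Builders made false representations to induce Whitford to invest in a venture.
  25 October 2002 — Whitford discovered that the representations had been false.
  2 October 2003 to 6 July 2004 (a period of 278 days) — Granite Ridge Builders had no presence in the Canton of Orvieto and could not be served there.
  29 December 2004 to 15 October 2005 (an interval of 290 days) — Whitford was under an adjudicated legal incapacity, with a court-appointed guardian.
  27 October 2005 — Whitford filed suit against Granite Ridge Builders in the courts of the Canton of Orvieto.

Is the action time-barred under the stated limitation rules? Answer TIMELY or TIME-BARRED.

TIMELY

Because discovery on 25 October 2002 post-dates the 28 December 2001 act, accrual under the later-of rule falls on 25 October 2002.
Adding the 18 months base period to 25 October 2002 gives a deadline of 25 April 2004, before any tolling.
Because the defendant's absence from the jurisdiction ran from 2 October 2003 to 6 July 2004, the deadline is extended by 278 days to 28 January 2005.
Because the plaintiff's legal incapacity ran from 29 December 2004 to 15 October 2005, the deadline is extended by 290 days to 14 November 2005.
The 27 October 2005 filing precedes the 14 November 2005 deadline; the claim is timely.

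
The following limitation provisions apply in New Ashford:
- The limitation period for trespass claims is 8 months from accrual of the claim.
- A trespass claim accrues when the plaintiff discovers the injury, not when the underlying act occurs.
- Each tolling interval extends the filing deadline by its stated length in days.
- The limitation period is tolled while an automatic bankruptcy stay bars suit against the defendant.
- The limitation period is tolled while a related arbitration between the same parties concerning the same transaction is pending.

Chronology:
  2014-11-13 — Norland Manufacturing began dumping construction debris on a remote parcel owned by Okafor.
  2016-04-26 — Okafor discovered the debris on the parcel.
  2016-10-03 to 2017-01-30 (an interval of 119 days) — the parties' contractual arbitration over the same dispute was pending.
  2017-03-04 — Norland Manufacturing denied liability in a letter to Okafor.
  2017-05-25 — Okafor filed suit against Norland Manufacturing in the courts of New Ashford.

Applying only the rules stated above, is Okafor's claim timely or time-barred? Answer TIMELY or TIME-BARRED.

TIME-BARRED

The claim did not accrue until Okafor discovered the injury on 2016-04-26; the 2014-11-13 act date does not start the clock under the stated rule.
Adding the 8 months base period to 2016-04-26 gives a deadline of 2016-12-26, before any tolling.
Because the pending related arbitration ran from 2016-10-03 to 2017-01-30, the deadline is extended by 119 days to 2017-04-24.
Nothing else in the chronology tolls or restarts the period.
The 2017-05-25 filing falls after the 2017-04-24 deadline; the claim is time-barred.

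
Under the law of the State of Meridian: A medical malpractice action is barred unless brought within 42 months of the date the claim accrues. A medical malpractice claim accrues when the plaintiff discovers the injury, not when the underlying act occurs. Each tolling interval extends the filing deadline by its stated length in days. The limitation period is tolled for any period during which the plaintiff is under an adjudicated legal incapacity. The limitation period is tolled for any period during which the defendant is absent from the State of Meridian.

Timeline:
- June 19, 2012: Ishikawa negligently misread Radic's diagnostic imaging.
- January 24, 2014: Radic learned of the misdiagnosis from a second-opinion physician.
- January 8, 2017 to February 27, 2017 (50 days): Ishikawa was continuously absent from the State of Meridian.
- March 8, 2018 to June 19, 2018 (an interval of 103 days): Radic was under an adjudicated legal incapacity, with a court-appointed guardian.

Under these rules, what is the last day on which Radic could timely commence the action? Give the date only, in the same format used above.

September 12, 2017

The claim did not accrue until Radic discovered the injury on January 24, 2014; the June 19, 2012 act date does not start the clock under the stated rule.
Adding the 42 months base period to January 24, 2014 gives a deadline of July 24, 2017, before any tolling.
The defendant's absence from the jurisdiction from January 8, 2017 to February 27, 2017 tolled the period for 50 days, extending the deadline to September 12, 2017.
The plaintiff's legal incapacity starting March 8, 2018 came too late — the period had run on September 12, 2017 — and so does not extend the deadline.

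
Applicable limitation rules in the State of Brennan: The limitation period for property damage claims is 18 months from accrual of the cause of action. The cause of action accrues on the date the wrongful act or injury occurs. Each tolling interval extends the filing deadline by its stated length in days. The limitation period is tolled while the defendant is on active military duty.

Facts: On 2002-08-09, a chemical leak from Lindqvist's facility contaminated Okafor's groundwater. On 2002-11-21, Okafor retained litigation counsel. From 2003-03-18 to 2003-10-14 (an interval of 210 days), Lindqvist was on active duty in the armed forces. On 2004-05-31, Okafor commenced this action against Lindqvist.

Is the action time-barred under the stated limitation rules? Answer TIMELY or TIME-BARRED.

The cause of action accrued on 2002-08-09, the date of the act.
The untolled deadline — 18 months after 2002-08-09 — is 2004-02-09.
The period was tolled for 210 days by the defendant's active military service (2003-03-18 to 2003-10-14), pushing the deadline to 2004-09-06.
Nothing else in the chronology tolls or restarts the period.
The 2004-05-31 filing precedes the 2004-09-06 deadline; the claim is timely.

TIMELY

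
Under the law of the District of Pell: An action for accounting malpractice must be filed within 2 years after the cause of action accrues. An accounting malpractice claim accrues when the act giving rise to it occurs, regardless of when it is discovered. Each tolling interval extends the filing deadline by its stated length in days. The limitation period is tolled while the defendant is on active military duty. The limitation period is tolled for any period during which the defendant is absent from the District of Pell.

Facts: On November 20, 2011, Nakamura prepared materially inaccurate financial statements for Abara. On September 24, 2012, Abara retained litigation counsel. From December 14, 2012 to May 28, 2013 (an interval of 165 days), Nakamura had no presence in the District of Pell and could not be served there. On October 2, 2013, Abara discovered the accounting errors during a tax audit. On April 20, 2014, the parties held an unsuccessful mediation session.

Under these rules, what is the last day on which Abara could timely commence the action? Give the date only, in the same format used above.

May 4, 2014

Because the rule ties accrual to occurrence, the claim accrued on November 20, 2011, not on the October 2, 2013 discovery date.
Adding the 2 years base period to November 20, 2011 gives a deadline of November 20, 2013, before any tolling.
The defendant's absence from the jurisdiction from December 14, 2012 to May 28, 2013 tolled the period for 165 days, extending the deadline to May 4, 2014.
Nothing else in the chronology tolls or restarts the period.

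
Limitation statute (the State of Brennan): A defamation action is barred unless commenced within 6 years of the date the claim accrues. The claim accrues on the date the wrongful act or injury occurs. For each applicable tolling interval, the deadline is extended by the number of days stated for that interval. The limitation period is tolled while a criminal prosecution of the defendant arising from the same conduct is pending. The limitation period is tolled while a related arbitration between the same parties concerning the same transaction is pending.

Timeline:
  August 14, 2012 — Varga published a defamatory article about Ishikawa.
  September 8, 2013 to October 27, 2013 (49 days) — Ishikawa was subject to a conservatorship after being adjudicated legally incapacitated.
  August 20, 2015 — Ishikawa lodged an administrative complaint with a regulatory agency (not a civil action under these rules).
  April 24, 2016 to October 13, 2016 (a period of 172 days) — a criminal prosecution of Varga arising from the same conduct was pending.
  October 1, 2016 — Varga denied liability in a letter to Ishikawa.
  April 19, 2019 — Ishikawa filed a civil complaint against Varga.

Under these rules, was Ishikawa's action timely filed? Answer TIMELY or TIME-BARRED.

The limitation period began to run on August 14, 2012.
The untolled deadline — 6 years after August 14, 2012 — is August 14, 2018.
The pending criminal prosecution from April 24, 2016 to October 13, 2016 tolled the period for 172 days, extending the deadline to February 2, 2019.
Although the plaintiff's incapacity ran from September 8, 2013 to October 27, 2013, the stated rules do not make that a tolling event, so it is disregarded.
The other events in the timeline have no effect on the limitation period under the stated rules.
The April 19, 2019 filing falls after the February 2, 2019 deadline; the claim is time-barred.

TIME-BARRED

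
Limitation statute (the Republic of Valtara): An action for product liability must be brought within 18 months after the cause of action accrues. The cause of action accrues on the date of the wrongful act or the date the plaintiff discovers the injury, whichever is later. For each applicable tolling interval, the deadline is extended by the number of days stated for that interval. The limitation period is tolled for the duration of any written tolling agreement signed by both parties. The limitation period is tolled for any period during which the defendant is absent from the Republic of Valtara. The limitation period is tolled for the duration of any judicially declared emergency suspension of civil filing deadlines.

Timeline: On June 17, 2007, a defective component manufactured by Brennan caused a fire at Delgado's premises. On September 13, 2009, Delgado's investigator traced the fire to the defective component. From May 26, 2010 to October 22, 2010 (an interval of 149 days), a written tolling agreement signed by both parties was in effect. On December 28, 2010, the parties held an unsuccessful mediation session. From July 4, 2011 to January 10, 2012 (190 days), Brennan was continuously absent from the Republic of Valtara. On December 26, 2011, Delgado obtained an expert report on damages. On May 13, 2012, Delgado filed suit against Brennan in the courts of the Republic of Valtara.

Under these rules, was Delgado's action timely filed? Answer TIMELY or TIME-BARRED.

TIME-BARRED

Because discovery on September 13, 2009 post-dates the June 17, 2007 act, accrual under the later-of rule falls on September 13, 2009.
The untolled deadline — 18 months after September 13, 2009 — is March 13, 2011.
The written tolling agreement from May 26, 2010 to October 22, 2010 tolled the period for 149 days, extending the deadline to August 9, 2011.
The period was tolled for 190 days by the defendant's absence from the jurisdiction (July 4, 2011 to January 10, 2012), pushing the deadline to February 15, 2012.
The other events in the timeline have no effect on the limitation period under the stated rules.
Delgado filed on May 13, 2012, after the February 15, 2012 deadline, so the action is time-barred.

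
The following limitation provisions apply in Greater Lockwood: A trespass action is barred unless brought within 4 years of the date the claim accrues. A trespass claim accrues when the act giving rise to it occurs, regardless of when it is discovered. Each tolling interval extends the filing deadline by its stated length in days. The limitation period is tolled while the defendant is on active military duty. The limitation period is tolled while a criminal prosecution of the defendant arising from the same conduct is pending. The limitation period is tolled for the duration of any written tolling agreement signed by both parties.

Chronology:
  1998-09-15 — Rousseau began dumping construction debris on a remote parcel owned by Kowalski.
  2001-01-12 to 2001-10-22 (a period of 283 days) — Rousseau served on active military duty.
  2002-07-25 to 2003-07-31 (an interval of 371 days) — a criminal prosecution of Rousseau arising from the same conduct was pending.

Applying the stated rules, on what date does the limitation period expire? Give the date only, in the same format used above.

2004-06-30

The limitation period began to run on 1998-09-15.
Adding the 4 years base period to 1998-09-15 gives a deadline of 2002-09-15, before any tolling.
The defendant's active military service from 2001-01-12 to 2001-10-22 tolled the period for 283 days, extending the deadline to 2003-06-25.
The pending criminal prosecution from 2002-07-25 to 2003-07-31 tolled the period for 371 days, extending the deadline to 2004-06-30.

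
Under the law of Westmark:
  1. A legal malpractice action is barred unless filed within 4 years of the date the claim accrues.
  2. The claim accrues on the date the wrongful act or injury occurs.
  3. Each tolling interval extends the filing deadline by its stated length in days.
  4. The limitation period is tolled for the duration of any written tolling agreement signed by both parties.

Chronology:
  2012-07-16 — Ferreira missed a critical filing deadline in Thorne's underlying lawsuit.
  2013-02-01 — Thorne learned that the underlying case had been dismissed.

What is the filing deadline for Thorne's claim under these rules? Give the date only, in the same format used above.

Because the rule ties accrual to occurrence, the claim accrued on 2012-07-16, not on the 2013-02-01 discovery date.
Adding the 4 years base period to 2012-07-16 gives a deadline of 2016-07-16, before any tolling.

2016-07-16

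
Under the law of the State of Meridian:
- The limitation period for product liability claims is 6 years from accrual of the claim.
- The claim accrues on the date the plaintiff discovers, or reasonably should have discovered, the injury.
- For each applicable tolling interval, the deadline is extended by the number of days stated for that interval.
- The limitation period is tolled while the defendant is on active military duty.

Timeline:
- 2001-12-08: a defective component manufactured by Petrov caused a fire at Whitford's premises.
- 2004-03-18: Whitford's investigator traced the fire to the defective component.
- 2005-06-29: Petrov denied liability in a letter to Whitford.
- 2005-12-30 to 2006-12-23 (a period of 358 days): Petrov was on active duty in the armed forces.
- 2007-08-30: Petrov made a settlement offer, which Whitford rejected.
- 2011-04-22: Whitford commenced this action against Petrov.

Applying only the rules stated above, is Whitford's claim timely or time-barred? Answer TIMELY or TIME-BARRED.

Accrual is tied to discovery, so the period began on 2004-03-18 rather than on 2001-12-08 when the act occurred.
6 years from 2004-03-18 is 2010-03-18.
The period was tolled for 358 days by the defendant's active military service (2005-12-30 to 2006-12-23), pushing the deadline to 2011-03-11.
Nothing else in the chronology tolls or restarts the period.
Whitford filed on 2011-04-22, after the 2011-03-11 deadline, so the action is time-barred.

TIME-BARRED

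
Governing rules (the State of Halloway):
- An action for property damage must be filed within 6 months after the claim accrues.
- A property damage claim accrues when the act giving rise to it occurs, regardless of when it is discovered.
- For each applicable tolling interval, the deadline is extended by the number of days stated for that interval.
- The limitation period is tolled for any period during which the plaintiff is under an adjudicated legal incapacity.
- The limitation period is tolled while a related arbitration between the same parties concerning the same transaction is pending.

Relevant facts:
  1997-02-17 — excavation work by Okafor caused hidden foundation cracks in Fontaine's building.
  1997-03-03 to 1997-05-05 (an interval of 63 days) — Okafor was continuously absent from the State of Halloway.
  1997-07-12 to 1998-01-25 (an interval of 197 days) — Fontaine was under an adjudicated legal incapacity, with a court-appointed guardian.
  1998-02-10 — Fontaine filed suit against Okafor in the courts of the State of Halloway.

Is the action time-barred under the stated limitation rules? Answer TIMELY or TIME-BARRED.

The claim accrued on 1997-02-17, when the wrongful act occurred.
Adding the 6 months base period to 1997-02-17 gives a deadline of 1997-08-17, before any tolling.
Because the plaintiff's legal incapacity ran from 1997-07-12 to 1998-01-25, the deadline is extended by 197 days to 1998-03-02.
Although the defendant's absence ran from 1997-03-03 to 1997-05-05, the stated rules do not make that a tolling event, so it is disregarded.
Fontaine filed on 1998-02-10, before the 1998-03-02 deadline, so the action is timely.

TIMELY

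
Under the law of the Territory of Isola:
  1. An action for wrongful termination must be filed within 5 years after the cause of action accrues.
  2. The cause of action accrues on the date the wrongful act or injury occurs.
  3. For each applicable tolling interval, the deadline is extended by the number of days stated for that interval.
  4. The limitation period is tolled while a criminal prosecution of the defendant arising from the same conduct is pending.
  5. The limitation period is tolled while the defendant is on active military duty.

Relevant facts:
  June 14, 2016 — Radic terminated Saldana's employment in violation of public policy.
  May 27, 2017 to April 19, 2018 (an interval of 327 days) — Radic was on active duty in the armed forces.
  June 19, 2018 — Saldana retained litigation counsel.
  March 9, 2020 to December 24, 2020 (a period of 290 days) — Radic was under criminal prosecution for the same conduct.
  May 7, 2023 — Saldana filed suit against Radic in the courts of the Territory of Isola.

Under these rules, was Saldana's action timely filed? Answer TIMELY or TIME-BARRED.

The cause of action accrued on June 14, 2016, the date of the act.
Adding the 5 years base period to June 14, 2016 gives a deadline of June 14, 2021, before any tolling.
The defendant's active military service from May 27, 2017 to April 19, 2018 tolled the period for 327 days, extending the deadline to May 7, 2022.
The period was tolled for 290 days by the pending criminal prosecution (March 9, 2020 to December 24, 2020), pushing the deadline to February 21, 2023.
Nothing else in the chronology tolls or restarts the period.
Saldana filed on May 7, 2023, after the February 21, 2023 deadline, so the action is time-barred.

TIME-BARRED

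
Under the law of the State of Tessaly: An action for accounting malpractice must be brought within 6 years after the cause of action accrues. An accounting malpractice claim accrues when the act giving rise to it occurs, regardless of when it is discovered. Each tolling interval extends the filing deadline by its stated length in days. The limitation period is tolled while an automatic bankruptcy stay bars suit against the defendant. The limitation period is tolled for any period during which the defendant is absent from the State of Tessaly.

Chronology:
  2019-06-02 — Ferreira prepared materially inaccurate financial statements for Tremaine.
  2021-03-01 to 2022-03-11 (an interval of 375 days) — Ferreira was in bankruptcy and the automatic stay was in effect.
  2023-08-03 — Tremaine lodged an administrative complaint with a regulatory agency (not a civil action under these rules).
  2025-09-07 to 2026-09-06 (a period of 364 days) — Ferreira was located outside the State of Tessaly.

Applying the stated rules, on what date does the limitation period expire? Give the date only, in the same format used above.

The claim accrued on 2019-06-02, when the wrongful act occurred.
The untolled deadline — 6 years after 2019-06-02 — is 2025-06-02.
Because the automatic bankruptcy stay ran from 2021-03-01 to 2022-03-11, the deadline is extended by 375 days to 2026-06-12.
The defendant's absence from the jurisdiction from 2025-09-07 to 2026-09-06 tolled the period for 364 days, extending the deadline to 2027-06-11.
None of the other events listed affects the running of the period under the stated rules.

2027-06-11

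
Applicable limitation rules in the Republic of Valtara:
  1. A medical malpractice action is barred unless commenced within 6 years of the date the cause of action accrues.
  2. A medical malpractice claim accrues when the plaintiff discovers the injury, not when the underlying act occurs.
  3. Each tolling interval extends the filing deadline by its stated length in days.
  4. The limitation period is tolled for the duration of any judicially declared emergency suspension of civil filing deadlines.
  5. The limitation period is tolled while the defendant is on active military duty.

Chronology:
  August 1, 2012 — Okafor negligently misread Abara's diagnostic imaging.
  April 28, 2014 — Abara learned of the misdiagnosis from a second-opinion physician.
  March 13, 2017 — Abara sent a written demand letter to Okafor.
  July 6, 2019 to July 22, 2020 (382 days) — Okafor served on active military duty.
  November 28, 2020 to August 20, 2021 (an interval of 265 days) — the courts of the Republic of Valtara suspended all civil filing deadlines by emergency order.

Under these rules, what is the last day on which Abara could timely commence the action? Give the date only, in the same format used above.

Under the discovery rule, the claim accrued on April 28, 2014, when Abara discovered the injury — not on the August 1, 2012 date of the underlying act.
The untolled deadline — 6 years after April 28, 2014 — is April 28, 2020.
Because the defendant's active military service ran from July 6, 2019 to July 22, 2020, the deadline is extended by 382 days to May 15, 2021.
Because the emergency suspension of filing deadlines ran from November 28, 2020 to August 20, 2021, the deadline is extended by 265 days to February 4, 2022.
Nothing else in the chronology tolls or restarts the period.

February 4, 2022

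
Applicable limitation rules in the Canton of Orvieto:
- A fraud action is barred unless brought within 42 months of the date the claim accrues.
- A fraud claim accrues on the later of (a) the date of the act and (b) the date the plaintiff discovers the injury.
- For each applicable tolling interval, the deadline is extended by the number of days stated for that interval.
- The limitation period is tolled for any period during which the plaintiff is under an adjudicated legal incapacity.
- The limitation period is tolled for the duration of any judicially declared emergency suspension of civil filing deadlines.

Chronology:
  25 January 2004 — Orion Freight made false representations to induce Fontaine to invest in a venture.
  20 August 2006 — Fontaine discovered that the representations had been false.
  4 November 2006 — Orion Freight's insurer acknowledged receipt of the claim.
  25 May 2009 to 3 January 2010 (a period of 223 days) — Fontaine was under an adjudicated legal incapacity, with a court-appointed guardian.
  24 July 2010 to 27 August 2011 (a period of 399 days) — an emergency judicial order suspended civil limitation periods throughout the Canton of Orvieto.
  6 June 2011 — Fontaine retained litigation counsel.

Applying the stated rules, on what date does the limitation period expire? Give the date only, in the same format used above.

4 November 2011

Taking the later of the act (25 January 2004) and discovery (20 August 2006), the claim accrued on 20 August 2006.
42 months from 20 August 2006 is 20 February 2010.
The period was tolled for 223 days by the plaintiff's legal incapacity (25 May 2009 to 3 January 2010), pushing the deadline to 1 October 2010.
Because the emergency suspension of filing deadlines ran from 24 July 2010 to 27 August 2011, the deadline is extended by 399 days to 4 November 2011.
Nothing else in the chronology tolls or restarts the period.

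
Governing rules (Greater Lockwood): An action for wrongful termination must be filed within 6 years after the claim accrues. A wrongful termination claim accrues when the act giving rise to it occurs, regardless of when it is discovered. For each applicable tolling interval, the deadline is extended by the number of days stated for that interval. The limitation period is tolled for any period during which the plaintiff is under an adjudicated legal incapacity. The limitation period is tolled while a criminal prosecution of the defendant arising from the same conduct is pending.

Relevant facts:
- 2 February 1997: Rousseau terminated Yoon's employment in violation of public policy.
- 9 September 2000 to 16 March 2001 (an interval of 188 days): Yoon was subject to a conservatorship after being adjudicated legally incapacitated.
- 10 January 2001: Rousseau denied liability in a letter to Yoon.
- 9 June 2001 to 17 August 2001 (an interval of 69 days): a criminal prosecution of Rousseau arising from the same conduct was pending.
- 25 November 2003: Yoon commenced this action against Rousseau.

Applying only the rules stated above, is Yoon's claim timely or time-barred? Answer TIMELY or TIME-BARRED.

The claim accrued on 2 February 1997, the date of the act.
6 years from 2 February 1997 is 2 February 2003.
Because the plaintiff's legal incapacity ran from 9 September 2000 to 16 March 2001, the deadline is extended by 188 days to 9 August 2003.
The pending criminal prosecution from 9 June 2001 to 17 August 2001 tolled the period for 69 days, extending the deadline to 17 October 2003.
Nothing else in the chronology tolls or restarts the period.
Filing on 25 November 2003 missed the 17 October 2003 deadline — the action is time-barred.

TIME-BARRED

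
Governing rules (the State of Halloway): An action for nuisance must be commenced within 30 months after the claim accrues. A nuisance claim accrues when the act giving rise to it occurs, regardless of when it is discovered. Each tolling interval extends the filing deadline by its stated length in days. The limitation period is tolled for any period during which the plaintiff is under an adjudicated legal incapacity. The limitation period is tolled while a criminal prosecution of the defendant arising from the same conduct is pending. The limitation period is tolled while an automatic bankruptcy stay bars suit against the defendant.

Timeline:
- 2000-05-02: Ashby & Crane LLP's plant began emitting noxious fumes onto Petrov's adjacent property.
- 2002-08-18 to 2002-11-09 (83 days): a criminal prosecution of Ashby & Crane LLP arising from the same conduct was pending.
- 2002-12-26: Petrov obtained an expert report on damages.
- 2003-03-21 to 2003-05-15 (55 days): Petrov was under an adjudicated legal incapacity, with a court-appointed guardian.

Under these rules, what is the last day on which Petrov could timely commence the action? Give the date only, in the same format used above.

The claim accrued on 2000-05-02, when the wrongful act occurred.
The untolled deadline — 30 months after 2000-05-02 — is 2002-11-02.
Because the pending criminal prosecution ran from 2002-08-18 to 2002-11-09, the deadline is extended by 83 days to 2003-01-24.
The plaintiff's legal incapacity starting 2003-03-21 came too late — the period had run on 2003-01-24 — and so does not extend the deadline.
None of the other events listed affects the running of the period under the stated rules.

2003-01-24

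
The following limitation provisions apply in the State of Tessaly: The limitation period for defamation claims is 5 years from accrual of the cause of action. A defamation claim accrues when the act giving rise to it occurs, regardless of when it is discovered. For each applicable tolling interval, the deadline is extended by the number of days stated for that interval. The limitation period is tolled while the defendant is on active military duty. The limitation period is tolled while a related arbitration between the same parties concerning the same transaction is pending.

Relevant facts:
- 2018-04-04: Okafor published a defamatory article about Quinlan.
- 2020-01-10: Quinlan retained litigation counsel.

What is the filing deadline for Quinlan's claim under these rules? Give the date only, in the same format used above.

2023-04-04

The claim accrued on 2018-04-04, when the wrongful act occurred.
5 years from 2018-04-04 is 2023-04-04.
Nothing else in the chronology tolls or restarts the period.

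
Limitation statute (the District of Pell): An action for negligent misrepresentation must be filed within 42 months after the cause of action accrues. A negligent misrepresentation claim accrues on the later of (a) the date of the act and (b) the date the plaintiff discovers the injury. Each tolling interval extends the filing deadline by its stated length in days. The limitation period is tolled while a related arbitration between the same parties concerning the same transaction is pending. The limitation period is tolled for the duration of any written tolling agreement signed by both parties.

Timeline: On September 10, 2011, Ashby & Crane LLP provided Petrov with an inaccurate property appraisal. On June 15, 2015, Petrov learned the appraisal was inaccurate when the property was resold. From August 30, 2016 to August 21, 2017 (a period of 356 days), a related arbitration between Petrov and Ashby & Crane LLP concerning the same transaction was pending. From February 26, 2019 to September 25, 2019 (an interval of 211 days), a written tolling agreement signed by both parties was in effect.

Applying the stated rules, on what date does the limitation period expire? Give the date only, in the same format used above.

Taking the later of the act (September 10, 2011) and discovery (June 15, 2015), the claim accrued on June 15, 2015.
42 months from June 15, 2015 is December 15, 2018.
Because the pending related arbitration ran from August 30, 2016 to August 21, 2017, the deadline is extended by 356 days to December 6, 2019.
Because the written tolling agreement ran from February 26, 2019 to September 25, 2019, the deadline is extended by 211 days to July 4, 2020.

July 4, 2020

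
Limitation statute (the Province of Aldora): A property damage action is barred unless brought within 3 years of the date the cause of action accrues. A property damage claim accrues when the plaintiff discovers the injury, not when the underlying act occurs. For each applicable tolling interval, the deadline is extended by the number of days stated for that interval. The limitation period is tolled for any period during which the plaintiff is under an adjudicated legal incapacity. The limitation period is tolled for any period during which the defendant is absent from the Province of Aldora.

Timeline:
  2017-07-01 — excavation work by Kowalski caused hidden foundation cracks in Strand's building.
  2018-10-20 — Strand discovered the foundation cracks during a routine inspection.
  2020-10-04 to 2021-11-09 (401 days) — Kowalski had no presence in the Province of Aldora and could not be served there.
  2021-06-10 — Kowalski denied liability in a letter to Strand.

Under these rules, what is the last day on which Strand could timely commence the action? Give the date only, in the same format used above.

Accrual is tied to discovery, so the period began on 2018-10-20 rather than on 2017-07-01 when the act occurred.
3 years from 2018-10-20 is 2021-10-20.
Because the defendant's absence from the jurisdiction ran from 2020-10-04 to 2021-11-09, the deadline is extended by 401 days to 2022-11-25.
None of the other events listed affects the running of the period under the stated rules.

2022-11-25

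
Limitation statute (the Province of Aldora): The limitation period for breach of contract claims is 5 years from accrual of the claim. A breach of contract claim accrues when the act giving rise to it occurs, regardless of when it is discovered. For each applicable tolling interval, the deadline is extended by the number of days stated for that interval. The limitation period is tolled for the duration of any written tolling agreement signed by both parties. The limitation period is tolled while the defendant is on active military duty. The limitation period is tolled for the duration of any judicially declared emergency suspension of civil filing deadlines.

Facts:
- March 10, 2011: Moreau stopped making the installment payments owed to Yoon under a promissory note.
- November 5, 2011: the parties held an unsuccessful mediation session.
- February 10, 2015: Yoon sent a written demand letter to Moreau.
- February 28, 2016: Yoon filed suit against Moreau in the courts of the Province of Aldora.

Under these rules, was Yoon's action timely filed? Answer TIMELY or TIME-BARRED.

The claim accrued on March 10, 2011, when the wrongful act occurred.
5 years from March 10, 2011 is March 10, 2016.
Nothing else in the chronology tolls or restarts the period.
Filing on February 28, 2016 beat the March 10, 2016 deadline — the action is timely.

TIMELY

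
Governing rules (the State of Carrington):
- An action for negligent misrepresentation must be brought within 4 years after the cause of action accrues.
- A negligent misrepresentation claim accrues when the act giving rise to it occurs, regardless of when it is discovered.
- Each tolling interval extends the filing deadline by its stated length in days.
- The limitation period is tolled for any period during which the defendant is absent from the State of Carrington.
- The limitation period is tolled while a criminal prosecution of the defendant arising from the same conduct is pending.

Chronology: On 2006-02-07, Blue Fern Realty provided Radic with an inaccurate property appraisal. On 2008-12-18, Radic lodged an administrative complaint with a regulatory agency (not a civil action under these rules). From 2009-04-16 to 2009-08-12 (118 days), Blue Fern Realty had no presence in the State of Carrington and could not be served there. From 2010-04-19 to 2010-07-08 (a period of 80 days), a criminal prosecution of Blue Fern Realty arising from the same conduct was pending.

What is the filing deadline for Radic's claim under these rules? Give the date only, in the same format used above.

The limitation period began to run on 2006-02-07.
Adding the 4 years base period to 2006-02-07 gives a deadline of 2010-02-07, before any tolling.
The period was tolled for 118 days by the defendant's absence from the jurisdiction (2009-04-16 to 2009-08-12), pushing the deadline to 2010-06-05.
The pending criminal prosecution from 2010-04-19 to 2010-07-08 tolled the period for 80 days, extending the deadline to 2010-08-24.
The other events in the timeline have no effect on the limitation period under the stated rules.

2010-08-24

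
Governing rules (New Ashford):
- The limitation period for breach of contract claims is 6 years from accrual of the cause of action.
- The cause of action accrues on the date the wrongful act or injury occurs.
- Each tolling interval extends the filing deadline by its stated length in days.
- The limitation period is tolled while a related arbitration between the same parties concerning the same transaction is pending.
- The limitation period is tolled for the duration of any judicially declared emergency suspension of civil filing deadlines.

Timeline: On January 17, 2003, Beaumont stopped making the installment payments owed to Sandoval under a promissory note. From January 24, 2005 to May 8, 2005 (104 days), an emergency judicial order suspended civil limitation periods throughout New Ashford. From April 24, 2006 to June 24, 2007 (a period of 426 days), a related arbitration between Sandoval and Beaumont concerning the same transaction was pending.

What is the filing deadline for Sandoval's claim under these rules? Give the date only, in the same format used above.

July 1, 2010

The limitation period began to run on January 17, 2003.
6 years from January 17, 2003 is January 17, 2009.
Because the emergency suspension of filing deadlines ran from January 24, 2005 to May 8, 2005, the deadline is extended by 104 days to May 1, 2009.
The period was tolled for 426 days by the pending related arbitration (April 24, 2006 to June 24, 2007), pushing the deadline to July 1, 2010.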